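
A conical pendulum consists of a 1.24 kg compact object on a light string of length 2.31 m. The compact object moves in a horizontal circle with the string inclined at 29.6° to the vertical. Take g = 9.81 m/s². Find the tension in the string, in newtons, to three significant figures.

Vertically the bob has no acceleration, so T cosθ = mg.
T = mg/cosθ = 1.24 × 9.81 / cos 29.6° = 12.16/0.8695 = 13.99 N.

14.0 N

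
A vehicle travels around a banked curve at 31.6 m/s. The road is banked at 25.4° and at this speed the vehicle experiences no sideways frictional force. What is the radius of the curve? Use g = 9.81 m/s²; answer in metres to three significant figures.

Frictionless banking: tanθ = v²/(rg), so r = v²/(g tanθ).
r = (31.6)²/(9.81 × tan 25.4°) = 998.6/(9.81 × 0.4748) = 998.6/4.658 = 214.4 m.

214 m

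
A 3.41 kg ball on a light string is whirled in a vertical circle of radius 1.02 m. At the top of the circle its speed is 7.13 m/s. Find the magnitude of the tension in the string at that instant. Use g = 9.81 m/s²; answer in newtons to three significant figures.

137 N

At the top, both T and the weight mg point inward (toward the centre), so T + mg = mv²/r.
T = m(v²/r − g) = 3.41 × ((7.13)²/1.02 − 9.81) = 3.41 × (49.84 − 9.81) = 3.41 × 40.03 = 136.5 N.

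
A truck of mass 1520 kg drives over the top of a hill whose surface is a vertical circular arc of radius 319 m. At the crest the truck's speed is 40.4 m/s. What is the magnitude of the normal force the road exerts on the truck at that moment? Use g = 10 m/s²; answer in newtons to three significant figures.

7420 N

At the crest the centripetal acceleration points downward (toward the centre of the arc), so mg − N = mv²/r.
N = m(g − v²/r) = 1520 × (10.0 − (40.4)²/319) = 1520 × (10.0 − 5.116) = 1520 × 4.884 = 7423 N.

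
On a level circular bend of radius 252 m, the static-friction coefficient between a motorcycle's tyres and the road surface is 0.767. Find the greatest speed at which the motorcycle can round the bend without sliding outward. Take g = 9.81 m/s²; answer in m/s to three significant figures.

43.5 m/s

Friction provides the centripetal force on a flat curve. At maximum speed it is at its limiting value: μ_s m g = m v²/r.
Mass cancels: v_max = √(μ_s g r) = √(0.767 × 9.81 × 252) = √1896 = 43.54 m/s.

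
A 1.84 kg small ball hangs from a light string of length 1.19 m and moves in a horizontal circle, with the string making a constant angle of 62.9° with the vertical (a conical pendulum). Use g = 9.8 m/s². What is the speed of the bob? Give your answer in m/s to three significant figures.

4.50 m/s

The radius of the circle is r = L sinθ = 1.19 × sin 62.9° = 1.059 m.
Horizontally T sinθ = mv²/r and vertically T cosθ = mg, so tanθ = v²/(rg).
v = √(r g tanθ) = √(1.059 × 9.8 × 1.954) = √20.29 = 4.504 m/s.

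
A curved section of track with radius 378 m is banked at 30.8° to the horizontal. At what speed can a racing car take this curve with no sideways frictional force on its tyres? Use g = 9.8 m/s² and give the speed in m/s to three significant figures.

On a frictionless banked curve, N sinθ = mv²/r and N cosθ = mg, so tanθ = v²/(rg).
v = √(r g tanθ) = √(378 × 9.8 × tan 30.8°) = √(378 × 9.8 × 0.5961) = √2208 = 46.99 m/s.

47.0 m/s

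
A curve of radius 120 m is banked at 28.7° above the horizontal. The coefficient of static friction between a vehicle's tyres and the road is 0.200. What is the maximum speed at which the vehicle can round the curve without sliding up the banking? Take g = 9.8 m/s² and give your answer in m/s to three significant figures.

31.4 m/s

At the maximum speed, friction acts down the slope at its limiting value f = μN. Radially (horizontal, toward centre): N sinθ + μN cosθ = mv²/r. Vertically: N cosθ − μN sinθ = mg.
Dividing: v² = r g (sinθ + μcosθ)/(cosθ − μsinθ).
sinθ + μcosθ = 0.4802 + 0.200×0.8771 = 0.6557; cosθ − μsinθ = 0.8771 − 0.200×0.4802 = 0.7811.
v² = 120 × 9.8 × 0.6557/0.7811 = 987.1 m²/s², so v = 31.42 m/s.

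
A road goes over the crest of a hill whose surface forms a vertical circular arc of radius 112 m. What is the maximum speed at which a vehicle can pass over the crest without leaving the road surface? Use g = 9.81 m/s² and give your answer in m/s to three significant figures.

33.1 m/s

At the crest the centre of the circle is below the vehicle, so the net downward (centripetal) force is mg − N = mv²/r.
The vehicle leaves the road when N → 0, giving v_max = √(g r) = √(9.81 × 112) = 33.15 m/s.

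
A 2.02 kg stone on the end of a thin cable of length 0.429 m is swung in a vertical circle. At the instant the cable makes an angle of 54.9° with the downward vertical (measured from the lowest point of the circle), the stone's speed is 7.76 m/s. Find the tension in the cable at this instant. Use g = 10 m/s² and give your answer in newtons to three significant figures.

Take the radial direction toward the centre of the circle as positive. The component of the weight along the string toward the centre is −mg cos φ (φ measured from the bottom), so Newton's second law along the string gives T − mg cos φ = m v²/r.
cos 54.9° = 0.5750, so T = m(v²/r + g cos φ) = 2.02 × ((7.76)²/0.429 + 10.0 × 0.5750) = 2.02 × (140.4 + (5.750)) = 2.02 × 146.1 = 295.2 N.

295 N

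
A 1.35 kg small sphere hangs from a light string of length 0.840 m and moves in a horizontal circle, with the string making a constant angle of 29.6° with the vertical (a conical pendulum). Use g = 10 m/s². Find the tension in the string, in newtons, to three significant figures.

15.5 N

Vertically the bob has no acceleration, so T cosθ = mg.
T = mg/cosθ = 1.35 × 10.0 / cos 29.6° = 13.50/0.8695 = 15.53 N.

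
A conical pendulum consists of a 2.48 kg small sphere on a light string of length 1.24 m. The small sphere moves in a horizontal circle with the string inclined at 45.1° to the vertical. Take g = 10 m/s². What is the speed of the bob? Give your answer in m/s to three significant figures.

The radius of the circle is r = L sinθ = 1.24 × sin 45.1° = 0.8783 m.
Horizontally T sinθ = mv²/r and vertically T cosθ = mg, so tanθ = v²/(rg).
v = √(r g tanθ) = √(0.8783 × 10.0 × 1.003) = √8.814 = 2.969 m/s.

2.97 m/s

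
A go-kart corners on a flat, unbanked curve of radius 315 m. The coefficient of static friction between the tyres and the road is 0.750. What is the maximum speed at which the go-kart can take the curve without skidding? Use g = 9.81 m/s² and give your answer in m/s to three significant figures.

The only inward force on a level bend is static friction, so at the limit f_s = μ_s N = μ_s m g = m v²/r.
Mass cancels: v_max = √(μ_s g r) = √(0.750 × 9.81 × 315) = √2318 = 48.14 m/s.

48.1 m/s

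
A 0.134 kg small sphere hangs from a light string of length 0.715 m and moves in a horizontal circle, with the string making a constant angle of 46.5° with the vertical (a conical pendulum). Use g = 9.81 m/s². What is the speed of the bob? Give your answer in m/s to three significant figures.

2.32 m/s

The radius of the circle is r = L sinθ = 0.715 × sin 46.5° = 0.5186 m.
Horizontally T sinθ = mv²/r and vertically T cosθ = mg, so tanθ = v²/(rg).
v = √(r g tanθ) = √(0.5186 × 9.81 × 1.054) = √5.362 = 2.315 m/s.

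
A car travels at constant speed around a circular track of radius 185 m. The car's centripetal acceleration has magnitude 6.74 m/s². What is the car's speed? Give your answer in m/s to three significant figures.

35.3 m/s

a_c = v²/r ⇒ v = √(a_c · r) = √(6.74 × 185) = √1247 = 35.31 m/s.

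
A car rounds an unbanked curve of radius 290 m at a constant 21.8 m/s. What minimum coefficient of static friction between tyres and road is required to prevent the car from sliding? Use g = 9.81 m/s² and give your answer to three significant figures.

0.167

Friction provides the centripetal force: μ_s m g = m v²/r, so μ_s = v²/(g r) = (21.80)²/(9.81 × 290) = 475.2/2845 = 0.1670.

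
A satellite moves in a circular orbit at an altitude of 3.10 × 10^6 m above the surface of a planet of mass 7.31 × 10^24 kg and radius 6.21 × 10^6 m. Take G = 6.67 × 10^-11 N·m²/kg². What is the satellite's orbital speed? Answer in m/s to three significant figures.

Orbital radius r = R + h = 6.21 × 10^6 + 3.10 × 10^6 = 9.310 × 10^6 m.
Gravity supplies the centripetal force: G M m / r² = m v² / r, so v = √(GM/r).
v = √(6.67 × 10^-11 × 7.31 × 10^24 / 9.310 × 10^6) = √(5.237 × 10^7) = 7237 m/s.

7240 m/s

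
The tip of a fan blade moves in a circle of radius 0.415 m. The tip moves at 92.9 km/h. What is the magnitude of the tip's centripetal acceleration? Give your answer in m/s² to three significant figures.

1600 m/s²

v = 92.9 km/h = 92.9/3.6 = 25.81 m/s.
a_c = v²/r = (25.81)²/0.415 = 665.9/0.415 = 1605 m/s².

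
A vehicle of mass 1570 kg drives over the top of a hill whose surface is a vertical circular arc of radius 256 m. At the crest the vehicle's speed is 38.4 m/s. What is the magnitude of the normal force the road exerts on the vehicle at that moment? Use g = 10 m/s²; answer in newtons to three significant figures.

At the crest the centripetal acceleration points downward (toward the centre of the arc), so mg − N = mv²/r.
N = m(g − v²/r) = 1570 × (10.0 − (38.4)²/256) = 1570 × (10.0 − 5.760) = 1570 × 4.240 = 6657 N.

6660 N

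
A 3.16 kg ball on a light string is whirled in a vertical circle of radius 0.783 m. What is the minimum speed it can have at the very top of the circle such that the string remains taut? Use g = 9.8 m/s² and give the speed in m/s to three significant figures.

At the highest point the centre is directly below, so both the weight and T act inward: T + mg = mv²/r.
At minimum speed T → 0, so mg = mv_min²/r ⇒ v_min = √(g r) = √(9.8 × 0.783) = 2.770 m/s.

2.77 m/s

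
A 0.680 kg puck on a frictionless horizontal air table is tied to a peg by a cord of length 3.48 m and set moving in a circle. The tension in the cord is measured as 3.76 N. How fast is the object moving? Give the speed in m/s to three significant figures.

4.39 m/s

T = m v²/r ⇒ v = √(T r / m) = √(3.76 × 3.48 / 0.680) = √19.24 = 4.387 m/s.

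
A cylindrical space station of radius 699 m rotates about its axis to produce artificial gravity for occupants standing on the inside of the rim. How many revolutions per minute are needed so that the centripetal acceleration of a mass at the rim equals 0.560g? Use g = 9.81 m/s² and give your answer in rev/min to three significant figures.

0.847 rev/min

Require ω²r = 0.560g, so ω = √(0.560 × 9.81/699) = 0.08865 rad/s.
In rev/min: ω × 60/(2π) = 0.08865 × 60/(2π) = 0.8466 rev/min.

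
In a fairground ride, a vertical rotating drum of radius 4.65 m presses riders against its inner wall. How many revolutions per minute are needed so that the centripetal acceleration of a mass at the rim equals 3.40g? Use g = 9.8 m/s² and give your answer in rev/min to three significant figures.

Require ω²r = 3.40g, so ω = √(3.40 × 9.8/4.65) = 2.677 rad/s.
In rev/min: ω × 60/(2π) = 2.677 × 60/(2π) = 25.56 rev/min.

25.6 rev/min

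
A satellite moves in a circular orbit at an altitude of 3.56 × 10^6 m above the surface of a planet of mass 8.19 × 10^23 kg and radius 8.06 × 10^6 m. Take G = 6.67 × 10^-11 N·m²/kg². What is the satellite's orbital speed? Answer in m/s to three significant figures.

Orbital radius r = R + h = 8.06 × 10^6 + 3.56 × 10^6 = 1.162 × 10^7 m.
Gravity supplies the centripetal force: G M m / r² = m v² / r, so v = √(GM/r).
v = √(6.67 × 10^-11 × 8.19 × 10^23 / 1.162 × 10^7) = √(4.701 × 10^6) = 2168 m/s.

2170 m/s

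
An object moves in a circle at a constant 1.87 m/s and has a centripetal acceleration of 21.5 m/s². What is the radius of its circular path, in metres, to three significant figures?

a_c = v²/r ⇒ r = v²/a_c = (1.87)²/21.5 = 3.497/21.5 = 0.1626 m.

0.163 m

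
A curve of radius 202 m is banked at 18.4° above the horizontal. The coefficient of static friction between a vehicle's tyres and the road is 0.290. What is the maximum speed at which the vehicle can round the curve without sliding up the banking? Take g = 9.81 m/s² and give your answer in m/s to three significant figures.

At the maximum speed, friction acts down the slope at its limiting value f = μN. Radially (horizontal, toward centre): N sinθ + μN cosθ = mv²/r. Vertically: N cosθ − μN sinθ = mg.
Dividing: v² = r g (sinθ + μcosθ)/(cosθ − μsinθ).
sinθ + μcosθ = 0.3156 + 0.290×0.9489 = 0.5908; cosθ − μsinθ = 0.9489 − 0.290×0.3156 = 0.8573.
v² = 202 × 9.81 × 0.5908/0.8573 = 1366 m²/s², so v = 36.95 m/s.

37.0 m/s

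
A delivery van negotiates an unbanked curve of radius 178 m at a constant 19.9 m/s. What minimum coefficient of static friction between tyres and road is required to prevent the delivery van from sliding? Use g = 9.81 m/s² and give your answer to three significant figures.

Friction provides the centripetal force: μ_s m g = m v²/r, so μ_s = v²/(g r) = (19.90)²/(9.81 × 178) = 396.0/1746 = 0.2268.

0.227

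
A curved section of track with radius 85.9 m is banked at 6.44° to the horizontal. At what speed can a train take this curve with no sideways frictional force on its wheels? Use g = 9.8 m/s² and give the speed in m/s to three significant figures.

9.75 m/s

On a frictionless banked curve, N sinθ = mv²/r and N cosθ = mg, so tanθ = v²/(rg).
v = √(r g tanθ) = √(85.9 × 9.8 × tan 6.44°) = √(85.9 × 9.8 × 0.1129) = √95.02 = 9.748 m/s.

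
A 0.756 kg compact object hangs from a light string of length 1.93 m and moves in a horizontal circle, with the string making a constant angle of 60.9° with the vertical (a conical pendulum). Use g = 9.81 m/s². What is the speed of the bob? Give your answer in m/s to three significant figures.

5.45 m/s

The radius of the circle is r = L sinθ = 1.93 × sin 60.9° = 1.686 m.
Horizontally T sinθ = mv²/r and vertically T cosθ = mg, so tanθ = v²/(rg).
v = √(r g tanθ) = √(1.686 × 9.81 × 1.797) = √29.72 = 5.452 m/s.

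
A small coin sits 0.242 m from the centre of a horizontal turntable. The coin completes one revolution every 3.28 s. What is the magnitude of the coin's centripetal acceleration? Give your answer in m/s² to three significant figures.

0.888 m/s²

v = 2πr/T = 2π × 0.242/3.28 = 0.4636 m/s.
a_c = v²/r = (0.4636)²/0.242 = 0.2149/0.242 = 0.8880 m/s².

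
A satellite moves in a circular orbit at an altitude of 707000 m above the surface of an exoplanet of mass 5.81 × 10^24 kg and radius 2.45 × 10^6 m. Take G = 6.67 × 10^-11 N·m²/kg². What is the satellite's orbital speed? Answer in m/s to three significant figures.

11100 m/s

Orbital radius r = R + h = 2.45 × 10^6 + 707000 = 3.157 × 10^6 m.
Gravity supplies the centripetal force: G M m / r² = m v² / r, so v = √(GM/r).
v = √(6.67 × 10^-11 × 5.81 × 10^24 / 3.157 × 10^6) = √(1.228 × 10^8) = 11080 m/s.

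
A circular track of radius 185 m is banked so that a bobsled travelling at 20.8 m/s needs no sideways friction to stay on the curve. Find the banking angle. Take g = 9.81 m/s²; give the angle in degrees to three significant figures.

For a frictionless banked turn: horizontally N sinθ = mv²/r and vertically N cosθ = mg.
Dividing: tanθ = v²/(r g) = (20.8)²/(185 × 9.81) = 432.6/1815 = 0.2384.
θ = arctan(0.2384) = 13.41°.

13.4°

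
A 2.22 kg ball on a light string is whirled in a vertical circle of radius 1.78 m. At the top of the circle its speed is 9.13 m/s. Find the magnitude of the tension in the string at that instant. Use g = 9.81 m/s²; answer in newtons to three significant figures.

At the top, both T and the weight mg point inward (toward the centre), so T + mg = mv²/r.
T = m(v²/r − g) = 2.22 × ((9.13)²/1.78 − 9.81) = 2.22 × (46.83 − 9.81) = 2.22 × 37.02 = 82.18 N.

82.2 N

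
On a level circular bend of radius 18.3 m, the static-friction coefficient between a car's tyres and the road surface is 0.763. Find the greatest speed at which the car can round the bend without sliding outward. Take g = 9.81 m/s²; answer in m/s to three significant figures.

Friction provides the centripetal force on a flat curve. At maximum speed it is at its limiting value: μ_s m g = m v²/r.
Mass cancels: v_max = √(μ_s g r) = √(0.763 × 9.81 × 18.3) = √137.0 = 11.70 m/s.

11.7 m/s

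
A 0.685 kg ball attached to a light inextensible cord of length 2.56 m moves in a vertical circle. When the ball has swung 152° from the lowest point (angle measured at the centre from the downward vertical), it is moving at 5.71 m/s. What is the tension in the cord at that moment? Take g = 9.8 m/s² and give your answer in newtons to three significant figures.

Take the radial direction toward the centre of the circle as positive. The component of the weight along the string toward the centre is −mg cos φ (φ measured from the bottom), so Newton's second law along the string gives T − mg cos φ = m v²/r.
cos 152° = -0.8829, so T = m(v²/r + g cos φ) = 0.685 × ((5.71)²/2.56 + 9.8 × -0.8829) = 0.685 × (12.74 + (-8.653)) = 0.685 × 4.083 = 2.797 N.

2.80 N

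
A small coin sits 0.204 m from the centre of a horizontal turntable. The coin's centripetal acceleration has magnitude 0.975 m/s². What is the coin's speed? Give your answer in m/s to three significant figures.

0.446 m/s

a_c = v²/r ⇒ v = √(a_c · r) = √(0.975 × 0.204) = √0.1989 = 0.4460 m/s.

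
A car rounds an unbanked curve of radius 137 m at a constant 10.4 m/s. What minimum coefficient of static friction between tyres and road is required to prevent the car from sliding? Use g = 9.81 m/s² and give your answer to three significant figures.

Friction provides the centripetal force: μ_s m g = m v²/r, so μ_s = v²/(g r) = (10.40)²/(9.81 × 137) = 108.2/1344 = 0.08048.

0.0805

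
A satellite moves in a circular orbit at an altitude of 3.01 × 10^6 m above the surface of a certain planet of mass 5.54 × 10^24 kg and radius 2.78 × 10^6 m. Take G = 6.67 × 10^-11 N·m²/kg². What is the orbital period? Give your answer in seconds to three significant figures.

4550 s

r = R + h = 2.78 × 10^6 + 3.01 × 10^6 = 5.790 × 10^6 m. Gravity provides the centripetal force: G M m / r² = m v² / r ⇒ v = √(GM/r) = 7989 m/s.
T = 2πr/v = 2π × 5.790 × 10^6 / 7989 = 4554 s.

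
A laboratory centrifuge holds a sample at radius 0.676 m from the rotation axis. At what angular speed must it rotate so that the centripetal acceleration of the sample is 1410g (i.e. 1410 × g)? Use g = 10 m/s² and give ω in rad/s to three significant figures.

Centripetal acceleration a_c = ω²r. Setting ω²r = 1410g:
ω = √(1410g / r) = √(1410 × 10.0 / 0.676) = √20860 = 144.4 rad/s.

144 rad/s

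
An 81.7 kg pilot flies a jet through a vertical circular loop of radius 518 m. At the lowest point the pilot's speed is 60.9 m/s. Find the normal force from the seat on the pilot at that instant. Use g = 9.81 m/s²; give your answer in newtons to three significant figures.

1390 N

At the lowest point, N points up (toward the centre) and the weight mg points down (away from the centre), so the net inward force is N − mg = mv²/r.
N = m(v²/r + g) = 81.7 × ((60.9)²/518 + 9.81) = 81.7 × (7.160 + 9.81) = 81.7 × 16.97 = 1386 N.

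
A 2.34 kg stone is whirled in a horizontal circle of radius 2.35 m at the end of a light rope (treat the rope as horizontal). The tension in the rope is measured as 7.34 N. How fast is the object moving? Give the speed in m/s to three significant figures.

T = m v²/r ⇒ v = √(T r / m) = √(7.34 × 2.35 / 2.34) = √7.371 = 2.715 m/s.

2.72 m/s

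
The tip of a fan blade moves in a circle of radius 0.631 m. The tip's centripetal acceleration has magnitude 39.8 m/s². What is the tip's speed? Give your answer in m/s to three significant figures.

a_c = v²/r ⇒ v = √(a_c · r) = √(39.8 × 0.631) = √25.11 = 5.011 m/s.

5.01 m/s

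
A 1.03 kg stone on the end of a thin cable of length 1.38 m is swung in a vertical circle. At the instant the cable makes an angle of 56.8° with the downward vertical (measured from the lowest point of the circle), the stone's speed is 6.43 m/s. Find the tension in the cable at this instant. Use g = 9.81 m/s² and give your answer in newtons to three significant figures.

Take the radial direction toward the centre of the circle as positive. The component of the weight along the string toward the centre is −mg cos φ (φ measured from the bottom), so Newton's second law along the string gives T − mg cos φ = m v²/r.
cos 56.8° = 0.5476, so T = m(v²/r + g cos φ) = 1.03 × ((6.43)²/1.38 + 9.81 × 0.5476) = 1.03 × (29.96 + (5.372)) = 1.03 × 35.33 = 36.39 N.

36.4 N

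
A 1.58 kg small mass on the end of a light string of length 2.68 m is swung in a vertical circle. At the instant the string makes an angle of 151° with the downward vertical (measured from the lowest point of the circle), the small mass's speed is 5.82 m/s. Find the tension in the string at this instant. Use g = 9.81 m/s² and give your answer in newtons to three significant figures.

Take the radial direction toward the centre of the circle as positive. The component of the weight along the string toward the centre is −mg cos φ (φ measured from the bottom), so Newton's second law along the string gives T − mg cos φ = m v²/r.
cos 151° = -0.8746, so T = m(v²/r + g cos φ) = 1.58 × ((5.82)²/2.68 + 9.81 × -0.8746) = 1.58 × (12.64 + (-8.580)) = 1.58 × 4.059 = 6.413 N.

6.41 N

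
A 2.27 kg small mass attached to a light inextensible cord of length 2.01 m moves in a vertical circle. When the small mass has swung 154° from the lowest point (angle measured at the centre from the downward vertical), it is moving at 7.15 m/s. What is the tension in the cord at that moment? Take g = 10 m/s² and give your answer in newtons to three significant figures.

37.3 N

Take the radial direction toward the centre of the circle as positive. The component of the weight along the string toward the centre is −mg cos φ (φ measured from the bottom), so Newton's second law along the string gives T − mg cos φ = m v²/r.
cos 154° = -0.8988, so T = m(v²/r + g cos φ) = 2.27 × ((7.15)²/2.01 + 10.0 × -0.8988) = 2.27 × (25.43 + (-8.988)) = 2.27 × 16.45 = 37.33 N.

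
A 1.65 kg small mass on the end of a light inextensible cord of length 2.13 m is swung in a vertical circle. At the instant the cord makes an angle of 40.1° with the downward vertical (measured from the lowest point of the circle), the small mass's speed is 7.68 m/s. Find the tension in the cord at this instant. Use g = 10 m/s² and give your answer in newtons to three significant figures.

58.3 N

Take the radial direction toward the centre of the circle as positive. The component of the weight along the string toward the centre is −mg cos φ (φ measured from the bottom), so Newton's second law along the string gives T − mg cos φ = m v²/r.
cos 40.1° = 0.7649, so T = m(v²/r + g cos φ) = 1.65 × ((7.68)²/2.13 + 10.0 × 0.7649) = 1.65 × (27.69 + (7.649)) = 1.65 × 35.34 = 58.31 N.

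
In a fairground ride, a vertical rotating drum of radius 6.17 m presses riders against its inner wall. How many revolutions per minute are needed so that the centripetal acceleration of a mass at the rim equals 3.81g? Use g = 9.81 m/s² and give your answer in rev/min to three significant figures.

23.5 rev/min

Require ω²r = 3.81g, so ω = √(3.81 × 9.81/6.17) = 2.461 rad/s.
In rev/min: ω × 60/(2π) = 2.461 × 60/(2π) = 23.50 rev/min.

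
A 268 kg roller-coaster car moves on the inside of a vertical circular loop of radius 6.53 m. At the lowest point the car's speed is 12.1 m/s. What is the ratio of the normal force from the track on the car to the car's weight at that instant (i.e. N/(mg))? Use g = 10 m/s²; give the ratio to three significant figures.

3.24

At the bottom, N − mg = mv²/r, so N = m(v²/r + g) and N/(mg) = v²/(rg) + 1 = (12.1)²/(6.53 × 10.0) + 1 = 2.242 + 1 = 3.242.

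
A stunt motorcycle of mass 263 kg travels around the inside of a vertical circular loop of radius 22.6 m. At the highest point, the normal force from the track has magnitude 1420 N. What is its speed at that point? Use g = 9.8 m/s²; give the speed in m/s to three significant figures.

18.5 m/s

At the top, N + mg = mv²/r, so v = √(r(N/m + g)) = √(22.6 × (1420/263 + 9.8)) = √(22.6 × 15.20) = √343.5 = 18.53 m/s.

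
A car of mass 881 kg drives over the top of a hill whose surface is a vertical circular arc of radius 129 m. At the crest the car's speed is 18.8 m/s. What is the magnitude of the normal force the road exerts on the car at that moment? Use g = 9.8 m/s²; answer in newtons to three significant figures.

6220 N

At the crest the centripetal acceleration points downward (toward the centre of the arc), so mg − N = mv²/r.
N = m(g − v²/r) = 881 × (9.8 − (18.8)²/129) = 881 × (9.8 − 2.740) = 881 × 7.060 = 6220 N.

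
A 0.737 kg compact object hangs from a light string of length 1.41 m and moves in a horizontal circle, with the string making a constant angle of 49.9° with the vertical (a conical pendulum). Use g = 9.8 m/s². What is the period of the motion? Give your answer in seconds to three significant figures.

1.91 s

r = L sinθ = 1.079 m. From T sinθ = mω²r and T cosθ = mg: tanθ = ω²r/g, so ω² = g tanθ / r = g/(L cosθ).
ω = √(g/(L cosθ)) = √(9.8/(1.41 × 0.6441)) = √10.79 = 3.285 rad/s.
Period = 2π/ω = 1.913 s.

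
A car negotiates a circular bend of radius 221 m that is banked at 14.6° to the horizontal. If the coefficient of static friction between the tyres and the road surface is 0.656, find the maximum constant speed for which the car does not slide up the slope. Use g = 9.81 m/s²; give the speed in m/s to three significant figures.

49.0 m/s

At the maximum speed, friction acts down the slope at its limiting value f = μN. Radially (horizontal, toward centre): N sinθ + μN cosθ = mv²/r. Vertically: N cosθ − μN sinθ = mg.
Dividing: v² = r g (sinθ + μcosθ)/(cosθ − μsinθ).
sinθ + μcosθ = 0.2521 + 0.656×0.9677 = 0.8869; cosθ − μsinθ = 0.9677 − 0.656×0.2521 = 0.8024.
v² = 221 × 9.81 × 0.8869/0.8024 = 2396 m²/s², so v = 48.95 m/s.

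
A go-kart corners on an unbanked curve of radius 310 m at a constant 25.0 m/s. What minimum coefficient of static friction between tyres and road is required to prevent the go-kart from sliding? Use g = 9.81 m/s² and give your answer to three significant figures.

0.206

Friction provides the centripetal force: μ_s m g = m v²/r, so μ_s = v²/(g r) = (25.00)²/(9.81 × 310) = 625.0/3041 = 0.2055.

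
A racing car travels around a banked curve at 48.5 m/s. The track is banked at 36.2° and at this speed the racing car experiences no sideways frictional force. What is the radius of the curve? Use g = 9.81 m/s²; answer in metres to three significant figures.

328 m

Frictionless banking: tanθ = v²/(rg), so r = v²/(g tanθ).
r = (48.5)²/(9.81 × tan 36.2°) = 2352/(9.81 × 0.7319) = 2352/7.180 = 327.6 m.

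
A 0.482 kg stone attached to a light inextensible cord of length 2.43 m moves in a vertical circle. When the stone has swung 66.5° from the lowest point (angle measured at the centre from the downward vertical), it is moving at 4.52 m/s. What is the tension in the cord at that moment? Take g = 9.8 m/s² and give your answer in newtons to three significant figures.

Take the radial direction toward the centre of the circle as positive. The component of the weight along the string toward the centre is −mg cos φ (φ measured from the bottom), so Newton's second law along the string gives T − mg cos φ = m v²/r.
cos 66.5° = 0.3987, so T = m(v²/r + g cos φ) = 0.482 × ((4.52)²/2.43 + 9.8 × 0.3987) = 0.482 × (8.408 + (3.908)) = 0.482 × 12.32 = 5.936 N.

5.94 N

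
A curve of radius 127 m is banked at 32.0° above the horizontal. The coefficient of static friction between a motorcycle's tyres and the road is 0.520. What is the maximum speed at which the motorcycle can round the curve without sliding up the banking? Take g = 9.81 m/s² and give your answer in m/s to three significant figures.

46.0 m/s

At the maximum speed, friction acts down the slope at its limiting value f = μN. Radially (horizontal, toward centre): N sinθ + μN cosθ = mv²/r. Vertically: N cosθ − μN sinθ = mg.
Dividing: v² = r g (sinθ + μcosθ)/(cosθ − μsinθ).
sinθ + μcosθ = 0.5299 + 0.520×0.8480 = 0.9709; cosθ − μsinθ = 0.8480 − 0.520×0.5299 = 0.5725.
v² = 127 × 9.81 × 0.9709/0.5725 = 2113 m²/s², so v = 45.97 m/s.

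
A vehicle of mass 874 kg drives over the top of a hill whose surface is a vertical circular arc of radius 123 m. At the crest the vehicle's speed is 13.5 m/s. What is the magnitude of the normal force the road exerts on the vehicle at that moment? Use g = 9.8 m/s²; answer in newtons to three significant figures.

7270 N

At the crest the centripetal acceleration points downward (toward the centre of the arc), so mg − N = mv²/r.
N = m(g − v²/r) = 874 × (9.8 − (13.5)²/123) = 874 × (9.8 − 1.482) = 874 × 8.318 = 7270 N.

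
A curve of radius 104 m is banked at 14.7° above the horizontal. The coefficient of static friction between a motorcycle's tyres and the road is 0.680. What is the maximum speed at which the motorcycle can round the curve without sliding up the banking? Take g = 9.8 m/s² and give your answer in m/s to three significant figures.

34.2 m/s

At the maximum speed, friction acts down the slope at its limiting value f = μN. Radially (horizontal, toward centre): N sinθ + μN cosθ = mv²/r. Vertically: N cosθ − μN sinθ = mg.
Dividing: v² = r g (sinθ + μcosθ)/(cosθ − μsinθ).
sinθ + μcosθ = 0.2538 + 0.680×0.9673 = 0.9115; cosθ − μsinθ = 0.9673 − 0.680×0.2538 = 0.7947.
v² = 104 × 9.8 × 0.9115/0.7947 = 1169 m²/s², so v = 34.19 m/s.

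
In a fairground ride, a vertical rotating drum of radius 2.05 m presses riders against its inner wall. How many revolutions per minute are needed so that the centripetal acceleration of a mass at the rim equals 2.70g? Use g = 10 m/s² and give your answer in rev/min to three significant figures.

Require ω²r = 2.70g, so ω = √(2.70 × 10.0/2.05) = 3.629 rad/s.
In rev/min: ω × 60/(2π) = 3.629 × 60/(2π) = 34.66 rev/min.

34.7 rev/min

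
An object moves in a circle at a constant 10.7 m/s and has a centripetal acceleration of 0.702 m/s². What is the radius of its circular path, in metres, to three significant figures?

a_c = v²/r ⇒ r = v²/a_c = (10.7)²/0.702 = 114.5/0.702 = 163.1 m.

163 m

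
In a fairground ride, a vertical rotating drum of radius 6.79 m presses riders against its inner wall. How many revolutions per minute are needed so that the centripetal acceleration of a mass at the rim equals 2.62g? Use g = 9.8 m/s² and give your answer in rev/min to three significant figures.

Require ω²r = 2.62g, so ω = √(2.62 × 9.8/6.79) = 1.945 rad/s.
In rev/min: ω × 60/(2π) = 1.945 × 60/(2π) = 18.57 rev/min.

18.6 rev/min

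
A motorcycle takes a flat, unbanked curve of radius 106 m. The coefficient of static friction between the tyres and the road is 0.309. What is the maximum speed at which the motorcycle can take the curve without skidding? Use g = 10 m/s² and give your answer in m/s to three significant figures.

18.1 m/s

The only inward force on a level bend is static friction, so at the limit f_s = μ_s N = μ_s m g = m v²/r.
Mass cancels: v_max = √(μ_s g r) = √(0.309 × 10.0 × 106) = √327.5 = 18.10 m/s.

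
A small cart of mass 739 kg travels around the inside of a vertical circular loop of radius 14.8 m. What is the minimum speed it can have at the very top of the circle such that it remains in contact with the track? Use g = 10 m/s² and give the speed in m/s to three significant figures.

At the highest point the centre is directly below, so both the weight and N act inward: N + mg = mv²/r.
At minimum speed N → 0, so mg = mv_min²/r ⇒ v_min = √(g r) = √(10.0 × 14.8) = 12.17 m/s.

12.2 m/s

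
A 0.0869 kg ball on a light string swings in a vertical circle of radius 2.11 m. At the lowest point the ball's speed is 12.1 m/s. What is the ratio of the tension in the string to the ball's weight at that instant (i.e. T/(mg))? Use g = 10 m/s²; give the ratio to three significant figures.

7.94

At the bottom, T − mg = mv²/r, so T = m(v²/r + g) and T/(mg) = v²/(rg) + 1 = (12.1)²/(2.11 × 10.0) + 1 = 6.939 + 1 = 7.939.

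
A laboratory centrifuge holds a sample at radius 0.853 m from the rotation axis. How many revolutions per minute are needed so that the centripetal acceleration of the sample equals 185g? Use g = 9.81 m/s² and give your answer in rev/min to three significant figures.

Require ω²r = 185g, so ω = √(185 × 9.81/0.853) = 46.13 rad/s.
In rev/min: ω × 60/(2π) = 46.13 × 60/(2π) = 440.5 rev/min.

440 rev/min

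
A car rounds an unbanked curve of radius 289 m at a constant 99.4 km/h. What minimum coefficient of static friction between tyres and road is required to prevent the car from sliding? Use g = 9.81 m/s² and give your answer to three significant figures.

v = 99.4/3.6 = 27.61 m/s.
Friction provides the centripetal force: μ_s m g = m v²/r, so μ_s = v²/(g r) = (27.61)²/(9.81 × 289) = 762.4/2835 = 0.2689.

0.269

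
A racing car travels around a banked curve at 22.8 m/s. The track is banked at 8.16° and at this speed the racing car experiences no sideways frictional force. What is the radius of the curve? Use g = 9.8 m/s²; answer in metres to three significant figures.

370 m

Frictionless banking: tanθ = v²/(rg), so r = v²/(g tanθ).
r = (22.8)²/(9.8 × tan 8.16°) = 519.8/(9.8 × 0.1434) = 519.8/1.405 = 369.9 m.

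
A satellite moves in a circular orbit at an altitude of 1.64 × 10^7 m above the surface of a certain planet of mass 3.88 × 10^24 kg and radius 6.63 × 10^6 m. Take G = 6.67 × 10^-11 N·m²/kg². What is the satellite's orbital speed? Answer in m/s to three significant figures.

Orbital radius r = R + h = 6.63 × 10^6 + 1.64 × 10^7 = 2.303 × 10^7 m.
Gravity supplies the centripetal force: G M m / r² = m v² / r, so v = √(GM/r).
v = √(6.67 × 10^-11 × 3.88 × 10^24 / 2.303 × 10^7) = √(1.124 × 10^7) = 3352 m/s.

3350 m/s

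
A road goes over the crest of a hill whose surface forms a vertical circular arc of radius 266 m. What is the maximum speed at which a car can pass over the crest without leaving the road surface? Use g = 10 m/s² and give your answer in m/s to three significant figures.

51.6 m/s

At the crest the centre of the circle is below the car, so the net downward (centripetal) force is mg − N = mv²/r.
The car leaves the road when N → 0, giving v_max = √(g r) = √(10.0 × 266) = 51.58 m/s.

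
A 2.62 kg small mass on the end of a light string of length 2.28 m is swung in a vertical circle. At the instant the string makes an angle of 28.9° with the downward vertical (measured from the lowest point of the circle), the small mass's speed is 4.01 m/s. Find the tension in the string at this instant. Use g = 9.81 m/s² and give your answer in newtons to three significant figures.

41.0 N

Take the radial direction toward the centre of the circle as positive. The component of the weight along the string toward the centre is −mg cos φ (φ measured from the bottom), so Newton's second law along the string gives T − mg cos φ = m v²/r.
cos 28.9° = 0.8755, so T = m(v²/r + g cos φ) = 2.62 × ((4.01)²/2.28 + 9.81 × 0.8755) = 2.62 × (7.053 + (8.588)) = 2.62 × 15.64 = 40.98 N.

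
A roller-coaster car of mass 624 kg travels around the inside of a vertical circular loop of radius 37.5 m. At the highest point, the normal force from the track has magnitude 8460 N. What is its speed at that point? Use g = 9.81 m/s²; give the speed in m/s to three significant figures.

29.6 m/s

At the top, N + mg = mv²/r, so v = √(r(N/m + g)) = √(37.5 × (8460/624 + 9.81)) = √(37.5 × 23.37) = √876.3 = 29.60 m/s.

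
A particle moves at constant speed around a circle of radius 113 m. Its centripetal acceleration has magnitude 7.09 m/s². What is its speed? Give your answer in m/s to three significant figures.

a_c = v²/r ⇒ v = √(a_c · r) = √(7.09 × 113) = √801.2 = 28.30 m/s.

28.3 m/s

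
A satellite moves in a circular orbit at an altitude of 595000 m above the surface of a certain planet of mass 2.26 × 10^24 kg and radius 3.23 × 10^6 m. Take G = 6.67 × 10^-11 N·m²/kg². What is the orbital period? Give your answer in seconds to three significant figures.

3830 s

r = R + h = 3.23 × 10^6 + 595000 = 3.825 × 10^6 m. Gravity provides the centripetal force: G M m / r² = m v² / r ⇒ v = √(GM/r) = 6278 m/s.
T = 2πr/v = 2π × 3.825 × 10^6 / 6278 = 3828 s.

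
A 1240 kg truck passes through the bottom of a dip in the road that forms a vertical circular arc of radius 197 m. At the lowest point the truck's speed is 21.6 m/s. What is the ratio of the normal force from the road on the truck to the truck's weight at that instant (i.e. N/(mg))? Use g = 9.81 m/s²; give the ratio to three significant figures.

1.24

At the bottom, N − mg = mv²/r, so N = m(v²/r + g) and N/(mg) = v²/(rg) + 1 = (21.6)²/(197 × 9.81) + 1 = 0.2414 + 1 = 1.241.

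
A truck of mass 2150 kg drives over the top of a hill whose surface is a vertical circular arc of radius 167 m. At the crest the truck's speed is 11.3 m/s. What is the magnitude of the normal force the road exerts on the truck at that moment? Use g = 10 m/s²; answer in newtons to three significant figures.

At the crest the centripetal acceleration points downward (toward the centre of the arc), so mg − N = mv²/r.
N = m(g − v²/r) = 2150 × (10.0 − (11.3)²/167) = 2150 × (10.0 − 0.7646) = 2150 × 9.235 = 19860 N.

19900 N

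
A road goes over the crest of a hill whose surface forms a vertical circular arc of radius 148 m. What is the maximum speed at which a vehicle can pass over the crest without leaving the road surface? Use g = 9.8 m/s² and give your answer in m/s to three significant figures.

At the crest the centre of the circle is below the vehicle, so the net downward (centripetal) force is mg − N = mv²/r.
The vehicle leaves the road when N → 0, giving v_max = √(g r) = √(9.8 × 148) = 38.08 m/s.

38.1 m/s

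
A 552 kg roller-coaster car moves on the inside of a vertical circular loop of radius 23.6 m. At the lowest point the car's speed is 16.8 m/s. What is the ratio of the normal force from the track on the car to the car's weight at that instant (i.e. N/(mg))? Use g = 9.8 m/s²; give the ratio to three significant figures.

At the bottom, N − mg = mv²/r, so N = m(v²/r + g) and N/(mg) = v²/(rg) + 1 = (16.8)²/(23.6 × 9.8) + 1 = 1.220 + 1 = 2.220.

2.22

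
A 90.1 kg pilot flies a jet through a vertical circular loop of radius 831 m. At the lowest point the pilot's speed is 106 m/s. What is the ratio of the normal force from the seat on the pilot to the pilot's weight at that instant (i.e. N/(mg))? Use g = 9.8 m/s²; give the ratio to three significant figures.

At the bottom, N − mg = mv²/r, so N = m(v²/r + g) and N/(mg) = v²/(rg) + 1 = (106)²/(831 × 9.8) + 1 = 1.380 + 1 = 2.380.

2.38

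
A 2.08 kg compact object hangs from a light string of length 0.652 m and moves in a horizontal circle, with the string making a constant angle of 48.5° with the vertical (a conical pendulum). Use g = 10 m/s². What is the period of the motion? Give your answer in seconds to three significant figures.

1.31 s

r = L sinθ = 0.4883 m. From T sinθ = mω²r and T cosθ = mg: tanθ = ω²r/g, so ω² = g tanθ / r = g/(L cosθ).
ω = √(g/(L cosθ)) = √(10.0/(0.652 × 0.6626)) = √23.15 = 4.811 rad/s.
Period = 2π/ω = 1.306 s.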